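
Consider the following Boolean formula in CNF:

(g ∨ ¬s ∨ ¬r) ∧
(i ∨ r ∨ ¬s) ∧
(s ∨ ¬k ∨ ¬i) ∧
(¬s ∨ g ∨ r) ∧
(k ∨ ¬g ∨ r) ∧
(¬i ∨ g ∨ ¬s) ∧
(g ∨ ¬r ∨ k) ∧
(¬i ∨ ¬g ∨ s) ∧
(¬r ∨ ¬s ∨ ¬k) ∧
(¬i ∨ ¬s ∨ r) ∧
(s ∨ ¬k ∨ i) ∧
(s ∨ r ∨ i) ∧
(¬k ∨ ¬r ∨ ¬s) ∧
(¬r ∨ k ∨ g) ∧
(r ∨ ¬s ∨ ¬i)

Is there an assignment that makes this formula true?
Yes

Yes, the formula is satisfiable.

One satisfying assignment is: s=False, i=False, r=True, k=False, g=True

Verification: With this assignment, all 15 clauses evaluate to true.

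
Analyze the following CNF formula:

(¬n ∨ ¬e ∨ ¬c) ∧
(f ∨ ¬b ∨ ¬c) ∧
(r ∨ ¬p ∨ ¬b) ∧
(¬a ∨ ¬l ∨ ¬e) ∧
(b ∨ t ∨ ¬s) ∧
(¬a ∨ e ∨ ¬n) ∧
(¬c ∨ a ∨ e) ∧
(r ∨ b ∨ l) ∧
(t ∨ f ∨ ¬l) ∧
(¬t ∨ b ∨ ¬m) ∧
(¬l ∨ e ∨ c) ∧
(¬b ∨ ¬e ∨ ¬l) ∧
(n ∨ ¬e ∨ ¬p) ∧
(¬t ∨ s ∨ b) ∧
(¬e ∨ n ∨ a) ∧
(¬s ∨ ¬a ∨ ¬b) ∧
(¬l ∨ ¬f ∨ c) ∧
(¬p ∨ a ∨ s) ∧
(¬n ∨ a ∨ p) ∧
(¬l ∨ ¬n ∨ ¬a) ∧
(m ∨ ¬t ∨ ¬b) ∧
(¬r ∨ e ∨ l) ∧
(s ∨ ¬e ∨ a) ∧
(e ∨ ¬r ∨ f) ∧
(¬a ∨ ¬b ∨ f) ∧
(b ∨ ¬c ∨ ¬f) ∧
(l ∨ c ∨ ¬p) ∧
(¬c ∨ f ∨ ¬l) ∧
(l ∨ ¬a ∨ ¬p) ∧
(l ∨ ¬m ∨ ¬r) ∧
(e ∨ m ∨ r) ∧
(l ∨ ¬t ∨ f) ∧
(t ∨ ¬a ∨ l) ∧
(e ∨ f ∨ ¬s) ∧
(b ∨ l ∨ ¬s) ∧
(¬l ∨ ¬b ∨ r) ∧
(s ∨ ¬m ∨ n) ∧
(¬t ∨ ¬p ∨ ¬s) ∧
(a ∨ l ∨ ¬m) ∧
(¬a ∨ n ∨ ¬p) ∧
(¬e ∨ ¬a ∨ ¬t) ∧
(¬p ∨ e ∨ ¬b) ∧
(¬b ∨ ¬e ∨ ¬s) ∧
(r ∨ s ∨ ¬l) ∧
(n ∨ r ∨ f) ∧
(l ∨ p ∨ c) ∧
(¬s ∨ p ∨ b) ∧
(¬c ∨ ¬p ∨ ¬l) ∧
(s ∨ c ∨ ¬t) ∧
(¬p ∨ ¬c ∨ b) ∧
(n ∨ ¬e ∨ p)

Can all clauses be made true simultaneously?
Yes

Yes, the formula is satisfiable.

One satisfying assignment is: c=True, e=False, r=True, l=True, a=True, b=True, f=True, s=False, m=False, n=False, t=False, p=False

Verification: With this assignment, all 51 clauses evaluate to true.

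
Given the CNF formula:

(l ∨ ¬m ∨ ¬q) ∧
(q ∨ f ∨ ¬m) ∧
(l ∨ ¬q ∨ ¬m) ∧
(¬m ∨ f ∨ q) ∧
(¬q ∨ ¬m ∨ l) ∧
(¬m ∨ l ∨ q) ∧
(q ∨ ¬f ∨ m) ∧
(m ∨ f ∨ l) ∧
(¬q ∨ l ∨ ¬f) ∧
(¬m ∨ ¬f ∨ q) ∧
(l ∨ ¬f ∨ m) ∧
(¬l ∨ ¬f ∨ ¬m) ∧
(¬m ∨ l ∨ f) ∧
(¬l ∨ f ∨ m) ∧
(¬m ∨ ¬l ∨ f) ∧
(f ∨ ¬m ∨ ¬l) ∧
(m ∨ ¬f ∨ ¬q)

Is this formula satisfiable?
No

No, the formula is not satisfiable.

No assignment of truth values to the variables can make all 17 clauses true simultaneously.

The formula is UNSAT (unsatisfiable).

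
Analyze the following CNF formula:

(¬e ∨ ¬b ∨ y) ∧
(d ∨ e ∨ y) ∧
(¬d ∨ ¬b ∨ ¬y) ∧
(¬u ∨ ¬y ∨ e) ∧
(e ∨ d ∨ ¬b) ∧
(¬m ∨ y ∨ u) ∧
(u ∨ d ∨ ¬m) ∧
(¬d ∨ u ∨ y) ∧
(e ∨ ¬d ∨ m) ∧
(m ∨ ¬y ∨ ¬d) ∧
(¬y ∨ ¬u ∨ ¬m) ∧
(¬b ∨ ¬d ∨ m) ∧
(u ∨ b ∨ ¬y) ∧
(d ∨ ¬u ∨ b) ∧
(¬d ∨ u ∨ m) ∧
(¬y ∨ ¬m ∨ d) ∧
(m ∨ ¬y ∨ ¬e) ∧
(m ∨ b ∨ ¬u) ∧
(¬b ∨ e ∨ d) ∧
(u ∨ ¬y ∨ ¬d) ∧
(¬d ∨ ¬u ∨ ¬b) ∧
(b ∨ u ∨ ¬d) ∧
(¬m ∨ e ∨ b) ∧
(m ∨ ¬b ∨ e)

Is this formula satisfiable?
Yes

Yes, the formula is satisfiable.

One satisfying assignment is: e=True, d=False, m=False, y=False, u=False, b=False

Verification: With this assignment, all 24 clauses evaluate to true.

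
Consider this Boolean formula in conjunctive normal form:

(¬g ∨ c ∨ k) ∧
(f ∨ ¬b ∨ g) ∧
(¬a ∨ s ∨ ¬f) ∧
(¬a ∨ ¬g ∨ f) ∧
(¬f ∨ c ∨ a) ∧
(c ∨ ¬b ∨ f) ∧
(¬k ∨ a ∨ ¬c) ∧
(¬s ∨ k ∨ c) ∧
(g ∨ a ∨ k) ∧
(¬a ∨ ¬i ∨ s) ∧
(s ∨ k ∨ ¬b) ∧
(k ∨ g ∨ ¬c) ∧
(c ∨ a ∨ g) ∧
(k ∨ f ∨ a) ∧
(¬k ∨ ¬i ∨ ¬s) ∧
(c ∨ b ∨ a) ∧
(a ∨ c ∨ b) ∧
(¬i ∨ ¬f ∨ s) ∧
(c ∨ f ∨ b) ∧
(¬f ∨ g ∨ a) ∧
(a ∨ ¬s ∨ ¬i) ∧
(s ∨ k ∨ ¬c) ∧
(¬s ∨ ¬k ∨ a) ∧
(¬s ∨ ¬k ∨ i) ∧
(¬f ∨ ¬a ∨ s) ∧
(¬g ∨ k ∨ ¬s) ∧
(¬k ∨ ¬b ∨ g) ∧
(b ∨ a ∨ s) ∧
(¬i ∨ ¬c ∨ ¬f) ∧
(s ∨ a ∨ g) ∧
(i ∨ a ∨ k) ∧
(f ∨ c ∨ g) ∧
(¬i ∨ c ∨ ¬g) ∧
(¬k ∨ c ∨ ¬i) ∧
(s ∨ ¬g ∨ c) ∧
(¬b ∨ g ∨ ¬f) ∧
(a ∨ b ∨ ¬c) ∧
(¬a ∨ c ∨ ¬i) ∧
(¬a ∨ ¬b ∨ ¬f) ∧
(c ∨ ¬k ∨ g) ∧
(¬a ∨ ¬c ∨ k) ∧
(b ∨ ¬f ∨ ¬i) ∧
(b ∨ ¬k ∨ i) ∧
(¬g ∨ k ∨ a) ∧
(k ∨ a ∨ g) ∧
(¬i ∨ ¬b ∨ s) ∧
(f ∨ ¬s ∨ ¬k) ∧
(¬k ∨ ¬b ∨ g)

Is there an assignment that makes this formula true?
No

No, the formula is not satisfiable.

No assignment of truth values to the variables can make all 48 clauses true simultaneously.

The formula is UNSAT (unsatisfiable).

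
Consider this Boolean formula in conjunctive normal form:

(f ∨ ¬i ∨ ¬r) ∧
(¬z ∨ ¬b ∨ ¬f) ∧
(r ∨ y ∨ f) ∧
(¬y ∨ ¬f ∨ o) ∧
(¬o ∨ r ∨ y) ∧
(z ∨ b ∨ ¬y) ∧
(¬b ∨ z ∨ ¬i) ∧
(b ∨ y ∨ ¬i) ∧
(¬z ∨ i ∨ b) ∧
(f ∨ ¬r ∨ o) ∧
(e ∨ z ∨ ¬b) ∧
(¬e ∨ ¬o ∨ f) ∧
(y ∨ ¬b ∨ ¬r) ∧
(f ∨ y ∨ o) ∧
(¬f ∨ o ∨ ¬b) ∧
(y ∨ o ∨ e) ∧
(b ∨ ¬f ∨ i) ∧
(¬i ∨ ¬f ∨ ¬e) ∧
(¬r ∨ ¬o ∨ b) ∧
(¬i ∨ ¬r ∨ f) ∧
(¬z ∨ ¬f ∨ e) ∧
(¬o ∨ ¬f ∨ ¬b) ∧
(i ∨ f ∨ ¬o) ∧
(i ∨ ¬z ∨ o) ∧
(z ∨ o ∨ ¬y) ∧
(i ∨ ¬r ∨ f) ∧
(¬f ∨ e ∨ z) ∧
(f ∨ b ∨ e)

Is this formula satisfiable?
Yes

Yes, the formula is satisfiable.

One satisfying assignment is: r=False, o=True, e=False, y=True, z=True, b=True, f=False, i=True

Verification: With this assignment, all 28 clauses evaluate to true.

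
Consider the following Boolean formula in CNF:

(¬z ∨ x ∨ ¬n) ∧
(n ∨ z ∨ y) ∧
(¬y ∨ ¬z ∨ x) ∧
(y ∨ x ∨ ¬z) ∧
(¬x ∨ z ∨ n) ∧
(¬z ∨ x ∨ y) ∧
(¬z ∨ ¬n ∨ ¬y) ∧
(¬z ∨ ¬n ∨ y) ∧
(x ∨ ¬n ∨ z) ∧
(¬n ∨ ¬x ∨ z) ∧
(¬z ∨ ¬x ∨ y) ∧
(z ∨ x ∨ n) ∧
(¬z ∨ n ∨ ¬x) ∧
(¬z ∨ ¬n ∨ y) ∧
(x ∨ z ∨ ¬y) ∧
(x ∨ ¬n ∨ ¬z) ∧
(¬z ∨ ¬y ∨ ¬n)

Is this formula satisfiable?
No

No, the formula is not satisfiable.

No assignment of truth values to the variables can make all 17 clauses true simultaneously.

The formula is UNSAT (unsatisfiable).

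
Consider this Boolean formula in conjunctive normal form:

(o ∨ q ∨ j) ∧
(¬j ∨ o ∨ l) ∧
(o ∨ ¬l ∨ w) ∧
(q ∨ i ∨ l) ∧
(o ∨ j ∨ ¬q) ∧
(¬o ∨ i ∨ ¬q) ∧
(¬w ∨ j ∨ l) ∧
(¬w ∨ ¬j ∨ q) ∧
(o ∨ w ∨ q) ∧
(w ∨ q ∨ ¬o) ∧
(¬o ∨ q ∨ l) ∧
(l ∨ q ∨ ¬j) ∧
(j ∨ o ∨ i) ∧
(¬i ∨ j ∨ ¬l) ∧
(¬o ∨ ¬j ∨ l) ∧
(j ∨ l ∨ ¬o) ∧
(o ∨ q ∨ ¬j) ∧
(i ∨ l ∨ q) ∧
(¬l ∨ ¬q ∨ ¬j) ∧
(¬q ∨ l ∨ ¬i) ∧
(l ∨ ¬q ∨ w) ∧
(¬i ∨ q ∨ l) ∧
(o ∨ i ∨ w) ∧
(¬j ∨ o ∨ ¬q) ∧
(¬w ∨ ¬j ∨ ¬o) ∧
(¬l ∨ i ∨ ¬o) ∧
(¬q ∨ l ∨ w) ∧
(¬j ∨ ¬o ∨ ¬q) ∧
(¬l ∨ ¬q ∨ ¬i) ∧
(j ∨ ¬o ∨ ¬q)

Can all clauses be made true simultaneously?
No

No, the formula is not satisfiable.

No assignment of truth values to the variables can make all 30 clauses true simultaneously.

The formula is UNSAT (unsatisfiable).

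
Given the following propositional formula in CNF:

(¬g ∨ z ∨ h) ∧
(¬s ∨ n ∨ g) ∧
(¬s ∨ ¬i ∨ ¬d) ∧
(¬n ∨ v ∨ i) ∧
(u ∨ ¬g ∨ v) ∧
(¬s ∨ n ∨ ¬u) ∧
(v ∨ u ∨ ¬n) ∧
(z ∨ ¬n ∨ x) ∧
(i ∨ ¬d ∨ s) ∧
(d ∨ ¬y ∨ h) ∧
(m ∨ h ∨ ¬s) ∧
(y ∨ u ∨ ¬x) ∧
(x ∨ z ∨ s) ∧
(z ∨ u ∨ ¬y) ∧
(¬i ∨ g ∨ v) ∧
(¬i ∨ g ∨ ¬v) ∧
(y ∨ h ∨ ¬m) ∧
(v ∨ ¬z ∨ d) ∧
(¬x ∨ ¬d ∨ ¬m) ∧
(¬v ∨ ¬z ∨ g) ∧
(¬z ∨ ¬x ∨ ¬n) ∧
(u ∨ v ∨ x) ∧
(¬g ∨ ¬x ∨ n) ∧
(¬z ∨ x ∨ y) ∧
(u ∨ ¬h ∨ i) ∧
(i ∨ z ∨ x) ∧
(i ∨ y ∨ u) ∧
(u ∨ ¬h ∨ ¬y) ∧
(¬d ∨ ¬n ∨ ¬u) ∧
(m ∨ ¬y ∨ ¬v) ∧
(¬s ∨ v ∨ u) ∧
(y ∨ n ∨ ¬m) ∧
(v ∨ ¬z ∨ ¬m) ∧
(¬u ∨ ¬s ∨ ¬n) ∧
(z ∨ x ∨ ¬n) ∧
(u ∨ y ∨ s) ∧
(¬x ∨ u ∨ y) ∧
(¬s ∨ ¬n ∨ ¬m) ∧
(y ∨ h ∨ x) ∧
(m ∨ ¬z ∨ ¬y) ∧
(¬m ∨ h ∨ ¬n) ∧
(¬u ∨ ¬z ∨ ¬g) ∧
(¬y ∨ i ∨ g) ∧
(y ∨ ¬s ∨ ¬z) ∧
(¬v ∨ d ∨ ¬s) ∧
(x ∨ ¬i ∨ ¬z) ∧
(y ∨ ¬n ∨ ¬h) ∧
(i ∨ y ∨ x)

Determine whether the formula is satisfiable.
Yes

Yes, the formula is satisfiable.

One satisfying assignment is: y=True, h=False, z=True, d=True, i=False, g=True, n=False, x=False, m=True, u=False, v=True, s=True

Verification: With this assignment, all 48 clauses evaluate to true.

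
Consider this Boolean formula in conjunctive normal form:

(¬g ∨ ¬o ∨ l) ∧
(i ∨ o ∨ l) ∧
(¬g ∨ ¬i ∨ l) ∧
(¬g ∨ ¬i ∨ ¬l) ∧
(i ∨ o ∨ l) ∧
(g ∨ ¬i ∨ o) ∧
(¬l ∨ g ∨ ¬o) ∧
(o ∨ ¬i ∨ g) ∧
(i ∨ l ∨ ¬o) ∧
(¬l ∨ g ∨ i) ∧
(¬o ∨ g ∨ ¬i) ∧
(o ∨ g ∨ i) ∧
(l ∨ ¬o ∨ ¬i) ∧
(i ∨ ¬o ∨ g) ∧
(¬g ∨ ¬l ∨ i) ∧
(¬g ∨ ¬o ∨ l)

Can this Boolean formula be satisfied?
No

No, the formula is not satisfiable.

No assignment of truth values to the variables can make all 16 clauses true simultaneously.

The formula is UNSAT (unsatisfiable).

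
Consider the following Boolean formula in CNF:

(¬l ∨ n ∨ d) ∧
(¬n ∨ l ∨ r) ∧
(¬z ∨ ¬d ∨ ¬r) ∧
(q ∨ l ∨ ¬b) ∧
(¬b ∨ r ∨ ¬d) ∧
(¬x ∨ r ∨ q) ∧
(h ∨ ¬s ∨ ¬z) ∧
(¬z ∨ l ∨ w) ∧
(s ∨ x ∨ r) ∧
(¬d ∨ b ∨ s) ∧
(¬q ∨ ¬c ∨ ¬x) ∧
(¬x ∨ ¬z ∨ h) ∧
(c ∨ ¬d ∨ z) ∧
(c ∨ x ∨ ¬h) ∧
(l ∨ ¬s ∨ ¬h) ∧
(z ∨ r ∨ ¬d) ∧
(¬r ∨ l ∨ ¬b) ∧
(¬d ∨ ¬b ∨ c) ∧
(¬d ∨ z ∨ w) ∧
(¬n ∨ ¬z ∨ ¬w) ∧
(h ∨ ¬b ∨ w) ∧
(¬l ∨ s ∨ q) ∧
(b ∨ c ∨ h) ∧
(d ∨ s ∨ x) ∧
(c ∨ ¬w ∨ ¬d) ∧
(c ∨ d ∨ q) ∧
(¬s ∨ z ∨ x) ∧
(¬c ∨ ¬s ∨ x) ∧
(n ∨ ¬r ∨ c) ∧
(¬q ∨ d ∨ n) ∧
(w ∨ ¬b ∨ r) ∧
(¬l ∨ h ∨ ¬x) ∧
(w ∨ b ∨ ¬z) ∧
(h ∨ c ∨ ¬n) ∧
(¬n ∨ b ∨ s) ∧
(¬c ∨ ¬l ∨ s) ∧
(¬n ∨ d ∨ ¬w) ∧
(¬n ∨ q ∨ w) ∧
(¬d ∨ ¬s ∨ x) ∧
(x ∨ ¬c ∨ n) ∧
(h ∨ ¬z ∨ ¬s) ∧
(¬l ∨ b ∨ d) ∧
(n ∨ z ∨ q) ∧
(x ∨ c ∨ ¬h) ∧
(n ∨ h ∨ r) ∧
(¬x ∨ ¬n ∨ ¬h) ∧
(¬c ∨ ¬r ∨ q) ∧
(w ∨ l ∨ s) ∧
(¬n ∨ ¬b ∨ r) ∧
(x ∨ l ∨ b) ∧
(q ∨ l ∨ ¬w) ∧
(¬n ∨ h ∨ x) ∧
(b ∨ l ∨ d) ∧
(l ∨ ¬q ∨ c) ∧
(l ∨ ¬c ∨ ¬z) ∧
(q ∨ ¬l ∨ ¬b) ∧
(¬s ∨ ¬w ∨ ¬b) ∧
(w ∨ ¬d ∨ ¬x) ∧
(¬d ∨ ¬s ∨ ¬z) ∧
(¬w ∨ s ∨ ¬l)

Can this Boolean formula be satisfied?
No

No, the formula is not satisfiable.

No assignment of truth values to the variables can make all 60 clauses true simultaneously.

The formula is UNSAT (unsatisfiable).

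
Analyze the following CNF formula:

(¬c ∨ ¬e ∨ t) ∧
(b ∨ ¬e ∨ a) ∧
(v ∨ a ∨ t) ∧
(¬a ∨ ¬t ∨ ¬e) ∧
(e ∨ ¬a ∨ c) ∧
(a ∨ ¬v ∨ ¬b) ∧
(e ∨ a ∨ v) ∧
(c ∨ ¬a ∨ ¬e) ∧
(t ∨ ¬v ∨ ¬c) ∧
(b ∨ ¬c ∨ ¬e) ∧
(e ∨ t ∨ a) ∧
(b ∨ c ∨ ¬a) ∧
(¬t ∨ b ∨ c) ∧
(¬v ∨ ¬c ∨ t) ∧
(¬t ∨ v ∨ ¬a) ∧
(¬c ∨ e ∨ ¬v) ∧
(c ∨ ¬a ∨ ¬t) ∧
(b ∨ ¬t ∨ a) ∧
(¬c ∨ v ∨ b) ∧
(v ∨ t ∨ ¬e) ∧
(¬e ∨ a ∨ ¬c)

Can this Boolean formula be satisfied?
Yes

Yes, the formula is satisfiable.

One satisfying assignment is: a=False, e=True, t=True, b=True, c=False, v=False

Verification: With this assignment, all 21 clauses evaluate to true.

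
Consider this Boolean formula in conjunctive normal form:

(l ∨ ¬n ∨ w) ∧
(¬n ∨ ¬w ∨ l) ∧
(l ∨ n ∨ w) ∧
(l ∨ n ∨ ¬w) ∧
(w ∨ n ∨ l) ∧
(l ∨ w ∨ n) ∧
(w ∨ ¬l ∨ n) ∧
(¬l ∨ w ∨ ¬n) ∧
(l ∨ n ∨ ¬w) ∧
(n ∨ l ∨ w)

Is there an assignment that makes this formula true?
Yes

Yes, the formula is satisfiable.

One satisfying assignment is: w=True, l=True, n=True

Verification: With this assignment, all 10 clauses evaluate to true.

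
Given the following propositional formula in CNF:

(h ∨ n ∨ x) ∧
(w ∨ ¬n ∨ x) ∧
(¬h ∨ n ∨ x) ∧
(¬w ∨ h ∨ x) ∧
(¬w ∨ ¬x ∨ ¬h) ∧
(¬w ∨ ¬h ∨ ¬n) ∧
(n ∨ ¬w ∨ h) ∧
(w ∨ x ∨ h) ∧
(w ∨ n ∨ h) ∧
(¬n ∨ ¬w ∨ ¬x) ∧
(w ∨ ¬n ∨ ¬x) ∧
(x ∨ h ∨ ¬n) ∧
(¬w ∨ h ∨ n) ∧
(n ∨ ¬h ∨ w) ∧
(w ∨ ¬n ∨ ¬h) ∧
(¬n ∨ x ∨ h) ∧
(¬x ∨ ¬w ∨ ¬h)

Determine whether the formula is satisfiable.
No

No, the formula is not satisfiable.

No assignment of truth values to the variables can make all 17 clauses true simultaneously.

The formula is UNSAT (unsatisfiable).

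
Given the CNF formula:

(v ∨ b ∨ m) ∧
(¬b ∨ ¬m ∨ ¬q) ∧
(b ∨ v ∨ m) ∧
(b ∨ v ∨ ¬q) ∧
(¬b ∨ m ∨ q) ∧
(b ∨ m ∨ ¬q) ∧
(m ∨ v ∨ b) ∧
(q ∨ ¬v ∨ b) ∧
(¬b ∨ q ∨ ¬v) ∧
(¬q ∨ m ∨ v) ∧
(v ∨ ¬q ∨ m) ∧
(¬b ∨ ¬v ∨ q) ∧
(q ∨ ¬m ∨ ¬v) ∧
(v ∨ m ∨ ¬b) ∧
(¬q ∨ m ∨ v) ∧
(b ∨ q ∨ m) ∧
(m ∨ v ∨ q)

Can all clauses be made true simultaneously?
Yes

Yes, the formula is satisfiable.

One satisfying assignment is: q=False, b=False, m=True, v=False

Verification: With this assignment, all 17 clauses evaluate to true.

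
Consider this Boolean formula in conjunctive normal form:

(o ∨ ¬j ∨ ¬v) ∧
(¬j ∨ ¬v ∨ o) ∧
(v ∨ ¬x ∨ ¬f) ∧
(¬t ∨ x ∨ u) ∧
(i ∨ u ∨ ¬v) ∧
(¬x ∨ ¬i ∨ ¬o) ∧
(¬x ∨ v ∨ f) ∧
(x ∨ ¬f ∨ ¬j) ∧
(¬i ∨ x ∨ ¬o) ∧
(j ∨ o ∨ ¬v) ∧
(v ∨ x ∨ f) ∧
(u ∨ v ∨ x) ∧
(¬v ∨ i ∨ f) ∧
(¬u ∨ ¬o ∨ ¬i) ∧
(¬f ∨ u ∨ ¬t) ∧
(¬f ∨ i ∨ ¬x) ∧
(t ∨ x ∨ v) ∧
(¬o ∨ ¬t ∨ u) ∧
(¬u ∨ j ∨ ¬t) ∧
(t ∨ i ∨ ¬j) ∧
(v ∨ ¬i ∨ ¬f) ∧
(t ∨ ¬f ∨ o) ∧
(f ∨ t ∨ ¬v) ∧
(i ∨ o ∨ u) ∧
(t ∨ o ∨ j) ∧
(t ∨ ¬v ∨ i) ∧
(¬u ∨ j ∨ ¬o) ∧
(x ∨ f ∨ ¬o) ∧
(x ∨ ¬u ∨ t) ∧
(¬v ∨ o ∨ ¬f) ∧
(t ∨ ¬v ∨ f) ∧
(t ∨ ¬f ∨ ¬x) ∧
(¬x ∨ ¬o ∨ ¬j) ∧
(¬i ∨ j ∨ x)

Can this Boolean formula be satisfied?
No

No, the formula is not satisfiable.

No assignment of truth values to the variables can make all 34 clauses true simultaneously.

The formula is UNSAT (unsatisfiable).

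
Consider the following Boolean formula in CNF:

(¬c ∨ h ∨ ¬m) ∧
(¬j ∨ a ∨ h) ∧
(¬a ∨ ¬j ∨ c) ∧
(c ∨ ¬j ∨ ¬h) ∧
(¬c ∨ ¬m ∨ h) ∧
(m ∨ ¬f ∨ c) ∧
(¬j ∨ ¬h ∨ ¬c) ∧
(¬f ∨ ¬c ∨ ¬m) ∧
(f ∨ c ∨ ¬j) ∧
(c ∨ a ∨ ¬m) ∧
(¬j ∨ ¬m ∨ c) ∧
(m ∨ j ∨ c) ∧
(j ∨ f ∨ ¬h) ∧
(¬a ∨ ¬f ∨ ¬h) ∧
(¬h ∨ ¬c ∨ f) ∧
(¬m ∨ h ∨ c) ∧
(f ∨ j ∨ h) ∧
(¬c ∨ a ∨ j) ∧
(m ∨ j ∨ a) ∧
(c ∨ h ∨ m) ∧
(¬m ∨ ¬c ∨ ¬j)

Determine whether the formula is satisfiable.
Yes

Yes, the formula is satisfiable.

One satisfying assignment is: f=True, a=True, c=True, h=False, j=False, m=False

Verification: With this assignment, all 21 clauses evaluate to true.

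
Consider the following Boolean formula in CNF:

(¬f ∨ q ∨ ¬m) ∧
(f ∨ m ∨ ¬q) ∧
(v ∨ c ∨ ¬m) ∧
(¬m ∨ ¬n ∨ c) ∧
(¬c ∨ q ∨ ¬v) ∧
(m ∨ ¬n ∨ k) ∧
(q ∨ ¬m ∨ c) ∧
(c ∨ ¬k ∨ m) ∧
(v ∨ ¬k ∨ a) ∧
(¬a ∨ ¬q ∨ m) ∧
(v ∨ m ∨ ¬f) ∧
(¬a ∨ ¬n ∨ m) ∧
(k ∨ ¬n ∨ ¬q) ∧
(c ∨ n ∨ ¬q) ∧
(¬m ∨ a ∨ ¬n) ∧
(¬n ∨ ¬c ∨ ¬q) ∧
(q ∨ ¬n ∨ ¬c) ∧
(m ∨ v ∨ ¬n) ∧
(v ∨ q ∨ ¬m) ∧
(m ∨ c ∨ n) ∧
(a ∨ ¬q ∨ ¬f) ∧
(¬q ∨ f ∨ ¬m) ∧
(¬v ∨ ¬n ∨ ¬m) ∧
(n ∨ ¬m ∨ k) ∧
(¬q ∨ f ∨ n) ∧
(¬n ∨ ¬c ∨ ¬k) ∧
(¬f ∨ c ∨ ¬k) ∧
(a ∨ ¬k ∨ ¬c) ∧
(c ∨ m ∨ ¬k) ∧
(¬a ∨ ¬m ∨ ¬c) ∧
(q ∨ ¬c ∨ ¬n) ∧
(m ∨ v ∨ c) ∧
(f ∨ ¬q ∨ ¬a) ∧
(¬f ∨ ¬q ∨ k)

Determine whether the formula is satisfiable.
Yes

Yes, the formula is satisfiable.

One satisfying assignment is: k=False, v=False, q=False, f=False, c=True, a=False, m=False, n=False

Verification: With this assignment, all 34 clauses evaluate to true.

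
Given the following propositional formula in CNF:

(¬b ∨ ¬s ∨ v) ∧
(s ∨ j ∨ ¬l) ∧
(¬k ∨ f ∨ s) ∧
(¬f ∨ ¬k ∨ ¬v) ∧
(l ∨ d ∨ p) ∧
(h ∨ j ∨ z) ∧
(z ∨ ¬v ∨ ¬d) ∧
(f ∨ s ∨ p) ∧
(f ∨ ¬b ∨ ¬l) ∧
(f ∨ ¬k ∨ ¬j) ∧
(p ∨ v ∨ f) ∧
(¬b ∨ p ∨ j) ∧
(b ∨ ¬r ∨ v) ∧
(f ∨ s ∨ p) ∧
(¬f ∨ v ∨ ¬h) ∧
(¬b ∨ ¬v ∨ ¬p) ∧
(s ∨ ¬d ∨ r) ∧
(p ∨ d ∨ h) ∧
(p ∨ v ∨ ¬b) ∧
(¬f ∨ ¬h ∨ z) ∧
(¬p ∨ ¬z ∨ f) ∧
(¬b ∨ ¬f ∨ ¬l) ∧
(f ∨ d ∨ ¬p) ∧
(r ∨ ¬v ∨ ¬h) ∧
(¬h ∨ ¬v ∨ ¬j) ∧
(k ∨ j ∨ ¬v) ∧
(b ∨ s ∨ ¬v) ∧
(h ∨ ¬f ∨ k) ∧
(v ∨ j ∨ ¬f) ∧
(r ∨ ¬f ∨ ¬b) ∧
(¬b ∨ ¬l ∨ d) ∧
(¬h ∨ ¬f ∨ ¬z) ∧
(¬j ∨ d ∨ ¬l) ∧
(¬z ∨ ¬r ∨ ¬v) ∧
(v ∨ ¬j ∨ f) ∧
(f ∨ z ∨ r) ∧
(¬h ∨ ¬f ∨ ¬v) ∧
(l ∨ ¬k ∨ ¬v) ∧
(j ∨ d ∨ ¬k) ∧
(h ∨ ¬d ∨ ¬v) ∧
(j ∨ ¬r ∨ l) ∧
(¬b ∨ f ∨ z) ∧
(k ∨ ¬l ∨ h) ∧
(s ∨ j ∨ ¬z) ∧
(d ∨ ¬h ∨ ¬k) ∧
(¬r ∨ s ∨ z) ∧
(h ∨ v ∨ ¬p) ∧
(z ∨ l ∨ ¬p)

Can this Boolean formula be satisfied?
Yes

Yes, the formula is satisfiable.

One satisfying assignment is: j=True, p=False, b=False, l=False, z=False, k=True, s=True, h=False, v=False, d=True, r=False, f=True

Verification: With this assignment, all 48 clauses evaluate to true.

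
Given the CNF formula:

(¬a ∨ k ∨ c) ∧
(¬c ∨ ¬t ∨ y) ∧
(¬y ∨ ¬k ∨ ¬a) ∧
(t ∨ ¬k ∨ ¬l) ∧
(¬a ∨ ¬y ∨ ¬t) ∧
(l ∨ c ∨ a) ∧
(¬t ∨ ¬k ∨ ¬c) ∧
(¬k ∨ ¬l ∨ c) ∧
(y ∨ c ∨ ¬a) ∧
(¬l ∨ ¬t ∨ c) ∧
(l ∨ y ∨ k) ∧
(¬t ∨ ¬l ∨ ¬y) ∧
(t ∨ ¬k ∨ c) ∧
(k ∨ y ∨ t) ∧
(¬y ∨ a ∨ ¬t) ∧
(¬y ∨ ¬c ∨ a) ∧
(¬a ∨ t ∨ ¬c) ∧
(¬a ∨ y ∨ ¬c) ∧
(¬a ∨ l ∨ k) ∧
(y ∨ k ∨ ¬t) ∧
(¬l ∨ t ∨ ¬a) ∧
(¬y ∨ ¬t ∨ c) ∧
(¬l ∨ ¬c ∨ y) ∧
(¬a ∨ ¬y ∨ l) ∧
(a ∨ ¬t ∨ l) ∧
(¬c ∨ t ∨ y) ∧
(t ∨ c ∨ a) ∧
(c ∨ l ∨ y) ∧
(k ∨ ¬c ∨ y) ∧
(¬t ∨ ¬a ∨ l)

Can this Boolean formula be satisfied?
No

No, the formula is not satisfiable.

No assignment of truth values to the variables can make all 30 clauses true simultaneously.

The formula is UNSAT (unsatisfiable).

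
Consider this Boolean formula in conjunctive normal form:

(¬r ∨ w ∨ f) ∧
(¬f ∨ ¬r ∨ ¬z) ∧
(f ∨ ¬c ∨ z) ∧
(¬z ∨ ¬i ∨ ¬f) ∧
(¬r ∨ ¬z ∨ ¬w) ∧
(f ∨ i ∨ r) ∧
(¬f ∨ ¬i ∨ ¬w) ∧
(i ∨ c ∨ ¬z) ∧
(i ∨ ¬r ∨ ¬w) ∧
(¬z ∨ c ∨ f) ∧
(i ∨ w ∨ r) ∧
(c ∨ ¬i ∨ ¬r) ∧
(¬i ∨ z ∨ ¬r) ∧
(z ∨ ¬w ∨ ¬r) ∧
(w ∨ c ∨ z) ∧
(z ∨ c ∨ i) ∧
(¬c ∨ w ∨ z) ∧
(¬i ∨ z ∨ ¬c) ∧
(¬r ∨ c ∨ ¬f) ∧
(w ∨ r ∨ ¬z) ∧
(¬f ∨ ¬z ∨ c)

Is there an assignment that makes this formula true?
Yes

Yes, the formula is satisfiable.

One satisfying assignment is: i=True, z=False, w=True, f=False, r=False, c=False

Verification: With this assignment, all 21 clauses evaluate to true.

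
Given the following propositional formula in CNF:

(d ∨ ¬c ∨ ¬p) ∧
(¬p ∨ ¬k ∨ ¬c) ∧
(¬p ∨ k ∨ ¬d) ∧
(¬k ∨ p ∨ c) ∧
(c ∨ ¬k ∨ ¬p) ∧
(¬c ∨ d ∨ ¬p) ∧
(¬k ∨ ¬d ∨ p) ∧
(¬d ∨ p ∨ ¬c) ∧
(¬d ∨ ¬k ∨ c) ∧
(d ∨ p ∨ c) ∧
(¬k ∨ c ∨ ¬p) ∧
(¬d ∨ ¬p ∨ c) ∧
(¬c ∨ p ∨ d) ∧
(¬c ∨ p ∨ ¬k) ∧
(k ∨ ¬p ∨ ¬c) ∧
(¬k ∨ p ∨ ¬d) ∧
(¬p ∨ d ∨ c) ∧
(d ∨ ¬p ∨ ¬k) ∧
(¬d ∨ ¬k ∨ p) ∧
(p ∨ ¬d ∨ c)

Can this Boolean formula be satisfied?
No

No, the formula is not satisfiable.

No assignment of truth values to the variables can make all 20 clauses true simultaneously.

The formula is UNSAT (unsatisfiable).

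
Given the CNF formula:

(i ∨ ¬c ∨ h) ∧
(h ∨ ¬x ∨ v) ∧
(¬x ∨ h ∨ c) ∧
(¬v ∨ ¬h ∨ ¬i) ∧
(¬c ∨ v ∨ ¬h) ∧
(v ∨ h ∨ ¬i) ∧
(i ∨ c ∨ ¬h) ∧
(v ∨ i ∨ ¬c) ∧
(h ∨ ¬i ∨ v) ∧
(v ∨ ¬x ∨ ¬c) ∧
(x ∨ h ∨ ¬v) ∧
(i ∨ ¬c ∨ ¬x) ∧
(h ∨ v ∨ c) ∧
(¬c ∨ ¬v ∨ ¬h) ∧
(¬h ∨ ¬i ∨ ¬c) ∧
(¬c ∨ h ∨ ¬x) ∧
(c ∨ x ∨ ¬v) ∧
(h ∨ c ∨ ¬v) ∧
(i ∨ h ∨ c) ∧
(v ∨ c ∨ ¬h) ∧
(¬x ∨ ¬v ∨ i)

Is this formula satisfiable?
No

No, the formula is not satisfiable.

No assignment of truth values to the variables can make all 21 clauses true simultaneously.

The formula is UNSAT (unsatisfiable).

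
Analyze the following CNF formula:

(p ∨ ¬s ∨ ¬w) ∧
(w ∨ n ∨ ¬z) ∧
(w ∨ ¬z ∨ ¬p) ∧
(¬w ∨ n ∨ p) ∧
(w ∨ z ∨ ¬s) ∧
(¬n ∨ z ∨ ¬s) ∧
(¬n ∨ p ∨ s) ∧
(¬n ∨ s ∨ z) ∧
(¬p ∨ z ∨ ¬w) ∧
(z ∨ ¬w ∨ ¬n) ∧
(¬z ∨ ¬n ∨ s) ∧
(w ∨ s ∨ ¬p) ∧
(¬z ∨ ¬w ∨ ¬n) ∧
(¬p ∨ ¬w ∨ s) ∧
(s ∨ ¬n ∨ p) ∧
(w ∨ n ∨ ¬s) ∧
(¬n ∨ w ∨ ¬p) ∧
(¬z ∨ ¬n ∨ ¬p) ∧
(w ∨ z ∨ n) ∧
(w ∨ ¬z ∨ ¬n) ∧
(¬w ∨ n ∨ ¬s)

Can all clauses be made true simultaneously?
No

No, the formula is not satisfiable.

No assignment of truth values to the variables can make all 21 clauses true simultaneously.

The formula is UNSAT (unsatisfiable).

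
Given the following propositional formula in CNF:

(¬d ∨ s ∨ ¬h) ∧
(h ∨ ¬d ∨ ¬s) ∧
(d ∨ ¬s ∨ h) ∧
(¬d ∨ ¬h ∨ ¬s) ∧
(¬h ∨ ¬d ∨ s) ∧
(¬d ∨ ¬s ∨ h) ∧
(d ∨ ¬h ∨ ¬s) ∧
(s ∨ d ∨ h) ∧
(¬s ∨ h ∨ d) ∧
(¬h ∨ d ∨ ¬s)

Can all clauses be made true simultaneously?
Yes

Yes, the formula is satisfiable.

One satisfying assignment is: h=False, s=False, d=True

Verification: With this assignment, all 10 clauses evaluate to true.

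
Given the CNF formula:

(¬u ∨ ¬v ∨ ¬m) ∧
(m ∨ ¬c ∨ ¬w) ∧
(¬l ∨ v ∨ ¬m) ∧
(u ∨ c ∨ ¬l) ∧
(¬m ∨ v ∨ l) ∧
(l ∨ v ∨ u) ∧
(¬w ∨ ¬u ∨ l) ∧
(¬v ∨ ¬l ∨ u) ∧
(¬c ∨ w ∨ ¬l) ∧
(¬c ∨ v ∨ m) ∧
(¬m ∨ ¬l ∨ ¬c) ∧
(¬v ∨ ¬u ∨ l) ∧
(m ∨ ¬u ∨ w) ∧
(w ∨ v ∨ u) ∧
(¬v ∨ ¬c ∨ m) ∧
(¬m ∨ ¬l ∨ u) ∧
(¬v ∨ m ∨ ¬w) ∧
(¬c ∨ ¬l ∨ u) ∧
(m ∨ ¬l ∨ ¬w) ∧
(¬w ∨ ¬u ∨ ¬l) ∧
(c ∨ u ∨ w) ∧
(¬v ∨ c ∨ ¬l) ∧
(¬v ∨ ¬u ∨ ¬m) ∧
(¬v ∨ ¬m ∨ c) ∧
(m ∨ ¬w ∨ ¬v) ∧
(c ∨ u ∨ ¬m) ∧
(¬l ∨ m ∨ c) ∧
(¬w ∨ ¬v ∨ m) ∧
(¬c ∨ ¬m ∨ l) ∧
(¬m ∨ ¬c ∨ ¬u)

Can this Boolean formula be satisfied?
No

No, the formula is not satisfiable.

No assignment of truth values to the variables can make all 30 clauses true simultaneously.

The formula is UNSAT (unsatisfiable).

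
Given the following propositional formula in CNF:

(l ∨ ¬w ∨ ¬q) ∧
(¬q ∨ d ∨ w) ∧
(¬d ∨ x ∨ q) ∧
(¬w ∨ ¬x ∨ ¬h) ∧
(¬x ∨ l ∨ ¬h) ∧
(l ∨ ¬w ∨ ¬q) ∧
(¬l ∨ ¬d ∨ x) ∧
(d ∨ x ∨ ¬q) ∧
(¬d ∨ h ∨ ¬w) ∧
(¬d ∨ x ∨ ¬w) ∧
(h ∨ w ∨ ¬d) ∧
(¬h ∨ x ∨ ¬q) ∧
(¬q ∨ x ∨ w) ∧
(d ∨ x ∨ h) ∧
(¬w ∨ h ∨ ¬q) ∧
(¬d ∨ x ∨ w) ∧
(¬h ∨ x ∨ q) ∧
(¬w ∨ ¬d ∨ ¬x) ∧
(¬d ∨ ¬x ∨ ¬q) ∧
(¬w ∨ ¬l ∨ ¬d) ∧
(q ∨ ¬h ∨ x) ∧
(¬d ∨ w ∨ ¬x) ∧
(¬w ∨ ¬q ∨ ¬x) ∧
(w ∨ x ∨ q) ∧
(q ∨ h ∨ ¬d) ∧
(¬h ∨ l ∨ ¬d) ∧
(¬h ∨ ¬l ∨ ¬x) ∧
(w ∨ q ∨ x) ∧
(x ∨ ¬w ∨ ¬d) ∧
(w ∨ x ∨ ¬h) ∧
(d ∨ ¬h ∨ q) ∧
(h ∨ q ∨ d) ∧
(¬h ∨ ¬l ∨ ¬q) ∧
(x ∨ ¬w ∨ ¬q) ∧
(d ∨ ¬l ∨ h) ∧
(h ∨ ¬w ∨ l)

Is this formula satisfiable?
No

No, the formula is not satisfiable.

No assignment of truth values to the variables can make all 36 clauses true simultaneously.

The formula is UNSAT (unsatisfiable).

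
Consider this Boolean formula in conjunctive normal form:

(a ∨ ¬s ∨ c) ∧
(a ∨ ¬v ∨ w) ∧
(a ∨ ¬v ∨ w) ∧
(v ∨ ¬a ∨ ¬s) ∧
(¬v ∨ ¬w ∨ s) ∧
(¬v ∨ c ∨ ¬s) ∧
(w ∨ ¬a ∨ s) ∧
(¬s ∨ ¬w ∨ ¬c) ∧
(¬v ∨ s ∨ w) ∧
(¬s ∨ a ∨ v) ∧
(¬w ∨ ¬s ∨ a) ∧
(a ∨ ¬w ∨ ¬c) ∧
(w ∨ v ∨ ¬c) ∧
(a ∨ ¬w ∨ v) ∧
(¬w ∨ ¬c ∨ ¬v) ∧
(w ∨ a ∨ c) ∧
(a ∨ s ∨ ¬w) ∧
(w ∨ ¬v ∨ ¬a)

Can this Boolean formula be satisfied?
Yes

Yes, the formula is satisfiable.

One satisfying assignment is: w=True, s=False, c=False, a=True, v=False

Verification: With this assignment, all 18 clauses evaluate to true.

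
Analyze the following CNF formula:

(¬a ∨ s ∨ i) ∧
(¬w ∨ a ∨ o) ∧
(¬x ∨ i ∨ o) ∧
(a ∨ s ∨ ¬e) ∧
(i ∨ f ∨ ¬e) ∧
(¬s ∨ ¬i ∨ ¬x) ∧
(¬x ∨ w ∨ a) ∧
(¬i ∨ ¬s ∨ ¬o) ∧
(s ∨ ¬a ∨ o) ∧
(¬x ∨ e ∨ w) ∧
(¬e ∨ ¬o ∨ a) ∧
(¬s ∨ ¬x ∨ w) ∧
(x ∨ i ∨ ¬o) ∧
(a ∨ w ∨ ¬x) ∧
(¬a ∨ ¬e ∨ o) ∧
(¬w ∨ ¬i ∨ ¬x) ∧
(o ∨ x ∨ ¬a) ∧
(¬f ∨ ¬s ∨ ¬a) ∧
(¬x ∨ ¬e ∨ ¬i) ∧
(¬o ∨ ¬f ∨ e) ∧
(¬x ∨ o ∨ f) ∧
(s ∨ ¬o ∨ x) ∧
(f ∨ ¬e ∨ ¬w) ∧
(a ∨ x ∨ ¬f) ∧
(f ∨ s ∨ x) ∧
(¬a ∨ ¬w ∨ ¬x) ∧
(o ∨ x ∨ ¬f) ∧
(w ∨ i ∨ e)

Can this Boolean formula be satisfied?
Yes

Yes, the formula is satisfiable.

One satisfying assignment is: o=False, s=True, x=False, a=False, w=False, f=False, e=False, i=True

Verification: With this assignment, all 28 clauses evaluate to true.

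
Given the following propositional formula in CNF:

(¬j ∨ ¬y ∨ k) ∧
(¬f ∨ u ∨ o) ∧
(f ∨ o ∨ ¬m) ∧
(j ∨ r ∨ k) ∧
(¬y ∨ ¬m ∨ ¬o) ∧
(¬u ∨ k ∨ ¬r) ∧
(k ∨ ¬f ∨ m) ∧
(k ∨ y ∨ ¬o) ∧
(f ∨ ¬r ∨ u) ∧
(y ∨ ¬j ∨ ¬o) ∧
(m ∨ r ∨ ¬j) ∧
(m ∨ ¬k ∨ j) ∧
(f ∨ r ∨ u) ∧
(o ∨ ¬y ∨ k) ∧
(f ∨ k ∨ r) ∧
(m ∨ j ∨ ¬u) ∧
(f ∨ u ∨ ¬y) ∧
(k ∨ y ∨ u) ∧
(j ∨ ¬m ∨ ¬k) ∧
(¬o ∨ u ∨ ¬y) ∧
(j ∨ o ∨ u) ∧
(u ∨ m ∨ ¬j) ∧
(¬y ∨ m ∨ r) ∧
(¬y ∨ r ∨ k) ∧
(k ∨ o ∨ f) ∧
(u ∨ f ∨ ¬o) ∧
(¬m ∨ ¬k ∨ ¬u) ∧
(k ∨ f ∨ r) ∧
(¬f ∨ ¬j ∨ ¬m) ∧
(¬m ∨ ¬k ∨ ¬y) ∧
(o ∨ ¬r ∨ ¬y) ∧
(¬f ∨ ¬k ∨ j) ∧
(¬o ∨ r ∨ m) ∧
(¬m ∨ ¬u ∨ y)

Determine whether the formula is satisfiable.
Yes

Yes, the formula is satisfiable.

One satisfying assignment is: k=True, o=True, y=True, r=True, u=True, j=True, f=True, m=False

Verification: With this assignment, all 34 clauses evaluate to true.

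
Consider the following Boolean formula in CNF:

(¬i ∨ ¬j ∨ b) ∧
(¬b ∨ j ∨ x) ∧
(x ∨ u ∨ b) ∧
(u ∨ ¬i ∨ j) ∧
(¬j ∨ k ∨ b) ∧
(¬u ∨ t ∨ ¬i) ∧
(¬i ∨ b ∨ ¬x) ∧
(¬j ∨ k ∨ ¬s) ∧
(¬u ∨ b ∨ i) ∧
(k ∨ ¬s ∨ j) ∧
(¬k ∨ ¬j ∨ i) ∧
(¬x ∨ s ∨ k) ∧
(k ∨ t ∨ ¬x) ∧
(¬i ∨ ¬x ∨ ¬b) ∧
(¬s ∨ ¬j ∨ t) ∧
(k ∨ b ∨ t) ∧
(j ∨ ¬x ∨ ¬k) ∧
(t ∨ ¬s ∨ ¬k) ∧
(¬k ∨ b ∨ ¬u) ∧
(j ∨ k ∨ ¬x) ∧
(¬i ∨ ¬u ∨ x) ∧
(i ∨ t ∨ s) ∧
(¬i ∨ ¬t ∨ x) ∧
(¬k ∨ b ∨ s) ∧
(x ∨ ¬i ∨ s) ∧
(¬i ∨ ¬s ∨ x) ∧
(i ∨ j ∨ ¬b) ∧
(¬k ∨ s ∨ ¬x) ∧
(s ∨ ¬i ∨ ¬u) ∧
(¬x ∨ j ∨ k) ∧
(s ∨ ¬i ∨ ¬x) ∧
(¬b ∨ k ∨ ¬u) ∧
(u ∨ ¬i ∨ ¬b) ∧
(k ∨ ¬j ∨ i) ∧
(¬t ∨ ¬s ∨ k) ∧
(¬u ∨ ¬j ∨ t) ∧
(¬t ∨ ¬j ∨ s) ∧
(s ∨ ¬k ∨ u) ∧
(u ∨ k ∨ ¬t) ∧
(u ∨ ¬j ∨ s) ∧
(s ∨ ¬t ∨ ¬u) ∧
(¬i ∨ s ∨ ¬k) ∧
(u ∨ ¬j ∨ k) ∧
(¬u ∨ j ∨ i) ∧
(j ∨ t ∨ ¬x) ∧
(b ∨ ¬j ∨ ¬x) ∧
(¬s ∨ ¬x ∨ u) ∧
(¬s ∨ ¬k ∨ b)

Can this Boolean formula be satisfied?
No

No, the formula is not satisfiable.

No assignment of truth values to the variables can make all 48 clauses true simultaneously.

The formula is UNSAT (unsatisfiable).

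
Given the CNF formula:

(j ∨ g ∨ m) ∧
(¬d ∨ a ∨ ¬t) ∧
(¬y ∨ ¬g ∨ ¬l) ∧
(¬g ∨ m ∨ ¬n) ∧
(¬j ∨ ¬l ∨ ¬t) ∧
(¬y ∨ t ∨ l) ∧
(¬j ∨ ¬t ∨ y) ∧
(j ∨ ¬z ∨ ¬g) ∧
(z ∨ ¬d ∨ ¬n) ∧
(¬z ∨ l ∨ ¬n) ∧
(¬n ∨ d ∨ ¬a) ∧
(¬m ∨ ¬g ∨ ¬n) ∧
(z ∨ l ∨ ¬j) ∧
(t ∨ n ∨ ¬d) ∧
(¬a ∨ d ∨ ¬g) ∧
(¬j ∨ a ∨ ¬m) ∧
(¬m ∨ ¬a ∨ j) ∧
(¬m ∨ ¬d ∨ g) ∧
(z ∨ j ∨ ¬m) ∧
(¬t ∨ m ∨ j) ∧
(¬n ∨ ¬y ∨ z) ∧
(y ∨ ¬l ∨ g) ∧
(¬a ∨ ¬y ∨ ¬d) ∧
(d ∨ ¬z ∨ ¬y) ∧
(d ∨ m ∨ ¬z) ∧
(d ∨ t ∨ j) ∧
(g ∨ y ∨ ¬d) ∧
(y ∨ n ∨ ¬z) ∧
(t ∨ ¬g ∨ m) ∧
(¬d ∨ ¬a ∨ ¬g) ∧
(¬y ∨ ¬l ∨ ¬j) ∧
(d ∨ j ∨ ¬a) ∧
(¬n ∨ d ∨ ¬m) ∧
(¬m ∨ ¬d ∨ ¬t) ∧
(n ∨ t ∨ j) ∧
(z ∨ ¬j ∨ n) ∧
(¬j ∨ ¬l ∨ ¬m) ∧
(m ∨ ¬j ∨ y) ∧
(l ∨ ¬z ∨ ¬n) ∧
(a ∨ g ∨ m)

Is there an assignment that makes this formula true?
No

No, the formula is not satisfiable.

No assignment of truth values to the variables can make all 40 clauses true simultaneously.

The formula is UNSAT (unsatisfiable).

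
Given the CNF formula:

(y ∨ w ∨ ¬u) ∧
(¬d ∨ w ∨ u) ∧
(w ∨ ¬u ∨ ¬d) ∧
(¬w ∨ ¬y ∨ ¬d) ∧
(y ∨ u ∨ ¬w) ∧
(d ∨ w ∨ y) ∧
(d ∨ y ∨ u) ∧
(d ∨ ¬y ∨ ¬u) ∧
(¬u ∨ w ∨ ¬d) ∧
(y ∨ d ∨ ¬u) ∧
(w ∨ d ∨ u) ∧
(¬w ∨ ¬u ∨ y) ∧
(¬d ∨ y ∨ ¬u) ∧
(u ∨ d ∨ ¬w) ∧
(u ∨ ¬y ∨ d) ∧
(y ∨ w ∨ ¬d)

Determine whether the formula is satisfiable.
No

No, the formula is not satisfiable.

No assignment of truth values to the variables can make all 16 clauses true simultaneously.

The formula is UNSAT (unsatisfiable).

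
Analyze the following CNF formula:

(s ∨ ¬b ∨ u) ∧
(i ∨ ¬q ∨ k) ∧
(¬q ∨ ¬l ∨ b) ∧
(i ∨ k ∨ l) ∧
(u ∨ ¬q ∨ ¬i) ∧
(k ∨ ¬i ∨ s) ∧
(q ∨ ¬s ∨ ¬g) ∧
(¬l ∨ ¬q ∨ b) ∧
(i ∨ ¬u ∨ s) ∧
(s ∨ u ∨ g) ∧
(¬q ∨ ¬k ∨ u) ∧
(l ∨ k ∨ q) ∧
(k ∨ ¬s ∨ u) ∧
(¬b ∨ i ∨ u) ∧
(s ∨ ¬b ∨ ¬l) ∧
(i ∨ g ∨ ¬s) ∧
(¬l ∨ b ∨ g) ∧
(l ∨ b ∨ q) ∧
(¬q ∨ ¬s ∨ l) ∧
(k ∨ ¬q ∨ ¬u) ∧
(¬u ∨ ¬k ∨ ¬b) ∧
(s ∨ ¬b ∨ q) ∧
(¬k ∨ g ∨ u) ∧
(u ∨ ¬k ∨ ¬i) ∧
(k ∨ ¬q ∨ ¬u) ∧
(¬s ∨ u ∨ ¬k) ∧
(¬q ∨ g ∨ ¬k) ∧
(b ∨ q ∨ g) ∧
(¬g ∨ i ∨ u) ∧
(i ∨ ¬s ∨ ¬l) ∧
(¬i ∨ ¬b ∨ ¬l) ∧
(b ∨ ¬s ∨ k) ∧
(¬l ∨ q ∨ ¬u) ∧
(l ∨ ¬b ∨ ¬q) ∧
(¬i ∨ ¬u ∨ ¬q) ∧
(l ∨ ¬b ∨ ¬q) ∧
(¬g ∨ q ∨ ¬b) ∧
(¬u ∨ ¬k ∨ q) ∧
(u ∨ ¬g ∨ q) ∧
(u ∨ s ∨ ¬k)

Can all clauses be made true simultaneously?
No

No, the formula is not satisfiable.

No assignment of truth values to the variables can make all 40 clauses true simultaneously.

The formula is UNSAT (unsatisfiable).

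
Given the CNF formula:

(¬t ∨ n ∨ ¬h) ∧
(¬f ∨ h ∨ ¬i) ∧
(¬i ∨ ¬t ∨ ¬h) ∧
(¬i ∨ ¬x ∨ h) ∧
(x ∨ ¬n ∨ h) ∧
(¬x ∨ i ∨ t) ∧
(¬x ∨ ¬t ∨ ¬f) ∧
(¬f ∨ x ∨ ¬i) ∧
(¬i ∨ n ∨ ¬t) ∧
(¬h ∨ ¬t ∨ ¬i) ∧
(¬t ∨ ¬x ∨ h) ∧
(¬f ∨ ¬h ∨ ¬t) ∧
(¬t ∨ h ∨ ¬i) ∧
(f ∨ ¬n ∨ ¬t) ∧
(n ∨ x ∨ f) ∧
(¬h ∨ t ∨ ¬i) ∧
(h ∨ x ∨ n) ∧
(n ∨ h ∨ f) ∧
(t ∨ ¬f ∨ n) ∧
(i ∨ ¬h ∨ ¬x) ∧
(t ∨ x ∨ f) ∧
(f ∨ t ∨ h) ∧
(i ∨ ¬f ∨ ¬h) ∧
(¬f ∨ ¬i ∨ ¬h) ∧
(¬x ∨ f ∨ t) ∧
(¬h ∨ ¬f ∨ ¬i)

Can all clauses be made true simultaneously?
No

No, the formula is not satisfiable.

No assignment of truth values to the variables can make all 26 clauses true simultaneously.

The formula is UNSAT (unsatisfiable).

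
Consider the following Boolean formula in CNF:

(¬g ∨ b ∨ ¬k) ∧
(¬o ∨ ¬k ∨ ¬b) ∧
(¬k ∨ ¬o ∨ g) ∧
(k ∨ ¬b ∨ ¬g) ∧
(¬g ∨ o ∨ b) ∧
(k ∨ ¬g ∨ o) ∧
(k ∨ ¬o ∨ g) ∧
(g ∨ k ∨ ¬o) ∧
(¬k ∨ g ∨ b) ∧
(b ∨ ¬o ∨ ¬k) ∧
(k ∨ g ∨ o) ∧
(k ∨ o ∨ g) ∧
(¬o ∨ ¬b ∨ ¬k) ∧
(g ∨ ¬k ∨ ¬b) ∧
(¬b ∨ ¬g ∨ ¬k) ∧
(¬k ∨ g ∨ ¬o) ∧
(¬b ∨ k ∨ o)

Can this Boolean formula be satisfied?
Yes

Yes, the formula is satisfiable.

One satisfying assignment is: b=False, k=False, g=True, o=True

Verification: With this assignment, all 17 clauses evaluate to true.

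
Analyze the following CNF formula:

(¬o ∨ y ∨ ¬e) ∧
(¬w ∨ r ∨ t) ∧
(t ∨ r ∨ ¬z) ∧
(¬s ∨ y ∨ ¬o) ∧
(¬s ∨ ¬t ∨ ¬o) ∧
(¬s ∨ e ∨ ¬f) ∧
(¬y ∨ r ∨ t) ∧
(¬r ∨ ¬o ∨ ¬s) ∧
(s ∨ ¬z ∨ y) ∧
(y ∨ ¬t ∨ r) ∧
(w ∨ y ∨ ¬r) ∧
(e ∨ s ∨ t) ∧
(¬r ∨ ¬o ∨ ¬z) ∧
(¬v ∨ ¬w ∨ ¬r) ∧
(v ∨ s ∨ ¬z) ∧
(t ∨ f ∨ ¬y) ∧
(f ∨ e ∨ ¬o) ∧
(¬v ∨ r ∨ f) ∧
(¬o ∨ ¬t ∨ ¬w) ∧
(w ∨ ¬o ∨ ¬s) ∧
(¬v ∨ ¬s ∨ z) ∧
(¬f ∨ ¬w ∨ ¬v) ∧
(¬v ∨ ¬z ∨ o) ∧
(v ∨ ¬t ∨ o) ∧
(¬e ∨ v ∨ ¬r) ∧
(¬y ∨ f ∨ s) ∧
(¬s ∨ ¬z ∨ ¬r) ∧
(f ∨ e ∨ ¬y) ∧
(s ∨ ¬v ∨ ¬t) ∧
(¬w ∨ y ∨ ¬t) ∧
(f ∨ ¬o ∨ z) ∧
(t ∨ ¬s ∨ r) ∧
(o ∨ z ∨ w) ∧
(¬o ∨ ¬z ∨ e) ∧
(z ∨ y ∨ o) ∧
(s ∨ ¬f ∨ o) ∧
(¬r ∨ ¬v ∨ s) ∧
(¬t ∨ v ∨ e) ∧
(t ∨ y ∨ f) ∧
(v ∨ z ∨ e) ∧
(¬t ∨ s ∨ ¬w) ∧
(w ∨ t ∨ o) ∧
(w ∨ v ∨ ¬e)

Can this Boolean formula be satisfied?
No

No, the formula is not satisfiable.

No assignment of truth values to the variables can make all 43 clauses true simultaneously.

The formula is UNSAT (unsatisfiable).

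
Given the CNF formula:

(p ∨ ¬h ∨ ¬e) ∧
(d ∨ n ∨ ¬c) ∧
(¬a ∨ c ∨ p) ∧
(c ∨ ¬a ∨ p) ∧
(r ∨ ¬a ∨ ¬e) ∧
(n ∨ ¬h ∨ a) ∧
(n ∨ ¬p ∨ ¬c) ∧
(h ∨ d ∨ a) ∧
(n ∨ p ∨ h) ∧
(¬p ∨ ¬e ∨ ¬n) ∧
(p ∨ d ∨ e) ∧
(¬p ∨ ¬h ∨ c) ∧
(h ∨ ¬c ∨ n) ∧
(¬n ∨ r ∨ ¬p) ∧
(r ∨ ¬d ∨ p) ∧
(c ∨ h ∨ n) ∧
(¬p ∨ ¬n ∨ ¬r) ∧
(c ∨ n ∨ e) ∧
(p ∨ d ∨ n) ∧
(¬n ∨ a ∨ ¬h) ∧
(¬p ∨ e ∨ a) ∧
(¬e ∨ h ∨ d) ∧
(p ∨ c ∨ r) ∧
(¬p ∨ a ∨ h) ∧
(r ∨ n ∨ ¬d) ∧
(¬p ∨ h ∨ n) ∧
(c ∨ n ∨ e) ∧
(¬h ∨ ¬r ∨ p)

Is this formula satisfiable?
Yes

Yes, the formula is satisfiable.

One satisfying assignment is: e=False, c=False, h=False, d=True, a=False, p=False, r=True, n=True

Verification: With this assignment, all 28 clauses evaluate to true.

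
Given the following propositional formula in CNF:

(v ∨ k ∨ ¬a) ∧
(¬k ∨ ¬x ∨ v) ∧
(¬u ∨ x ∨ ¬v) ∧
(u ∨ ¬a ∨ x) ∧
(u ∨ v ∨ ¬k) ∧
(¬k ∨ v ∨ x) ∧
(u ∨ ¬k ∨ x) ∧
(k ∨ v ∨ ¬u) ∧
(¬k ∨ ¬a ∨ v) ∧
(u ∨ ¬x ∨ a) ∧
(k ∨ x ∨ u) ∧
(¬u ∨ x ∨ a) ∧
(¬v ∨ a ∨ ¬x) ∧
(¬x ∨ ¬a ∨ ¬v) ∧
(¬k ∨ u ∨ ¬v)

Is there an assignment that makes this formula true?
No

No, the formula is not satisfiable.

No assignment of truth values to the variables can make all 15 clauses true simultaneously.

The formula is UNSAT (unsatisfiable).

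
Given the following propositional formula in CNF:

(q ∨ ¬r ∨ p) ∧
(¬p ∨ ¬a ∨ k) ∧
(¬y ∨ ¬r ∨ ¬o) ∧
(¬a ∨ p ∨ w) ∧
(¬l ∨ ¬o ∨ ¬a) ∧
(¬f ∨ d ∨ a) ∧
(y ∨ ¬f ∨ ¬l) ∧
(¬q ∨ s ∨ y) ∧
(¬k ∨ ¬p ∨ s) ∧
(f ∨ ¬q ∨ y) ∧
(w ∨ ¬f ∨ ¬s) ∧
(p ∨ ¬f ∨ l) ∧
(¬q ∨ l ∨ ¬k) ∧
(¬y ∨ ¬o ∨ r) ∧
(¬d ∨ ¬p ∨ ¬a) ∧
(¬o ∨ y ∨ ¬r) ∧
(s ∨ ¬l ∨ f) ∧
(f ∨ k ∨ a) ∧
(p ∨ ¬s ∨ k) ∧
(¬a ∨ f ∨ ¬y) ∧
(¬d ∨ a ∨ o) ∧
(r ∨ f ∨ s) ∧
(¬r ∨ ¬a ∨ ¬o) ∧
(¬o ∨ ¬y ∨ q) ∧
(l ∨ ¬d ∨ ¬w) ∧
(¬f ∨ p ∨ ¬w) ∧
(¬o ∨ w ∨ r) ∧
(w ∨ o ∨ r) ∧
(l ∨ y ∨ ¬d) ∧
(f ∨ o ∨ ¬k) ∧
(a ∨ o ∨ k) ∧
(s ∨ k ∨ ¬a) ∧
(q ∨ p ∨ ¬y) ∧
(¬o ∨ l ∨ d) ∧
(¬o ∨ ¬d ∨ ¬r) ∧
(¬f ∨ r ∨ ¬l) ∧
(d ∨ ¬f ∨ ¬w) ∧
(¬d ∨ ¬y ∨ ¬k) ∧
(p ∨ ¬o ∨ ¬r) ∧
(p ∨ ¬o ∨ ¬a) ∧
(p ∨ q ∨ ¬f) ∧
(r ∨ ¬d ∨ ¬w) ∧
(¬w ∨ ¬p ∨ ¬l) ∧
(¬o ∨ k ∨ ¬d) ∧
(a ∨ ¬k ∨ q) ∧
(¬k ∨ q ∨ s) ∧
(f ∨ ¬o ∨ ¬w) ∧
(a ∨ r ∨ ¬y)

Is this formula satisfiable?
No

No, the formula is not satisfiable.

No assignment of truth values to the variables can make all 48 clauses true simultaneously.

The formula is UNSAT (unsatisfiable).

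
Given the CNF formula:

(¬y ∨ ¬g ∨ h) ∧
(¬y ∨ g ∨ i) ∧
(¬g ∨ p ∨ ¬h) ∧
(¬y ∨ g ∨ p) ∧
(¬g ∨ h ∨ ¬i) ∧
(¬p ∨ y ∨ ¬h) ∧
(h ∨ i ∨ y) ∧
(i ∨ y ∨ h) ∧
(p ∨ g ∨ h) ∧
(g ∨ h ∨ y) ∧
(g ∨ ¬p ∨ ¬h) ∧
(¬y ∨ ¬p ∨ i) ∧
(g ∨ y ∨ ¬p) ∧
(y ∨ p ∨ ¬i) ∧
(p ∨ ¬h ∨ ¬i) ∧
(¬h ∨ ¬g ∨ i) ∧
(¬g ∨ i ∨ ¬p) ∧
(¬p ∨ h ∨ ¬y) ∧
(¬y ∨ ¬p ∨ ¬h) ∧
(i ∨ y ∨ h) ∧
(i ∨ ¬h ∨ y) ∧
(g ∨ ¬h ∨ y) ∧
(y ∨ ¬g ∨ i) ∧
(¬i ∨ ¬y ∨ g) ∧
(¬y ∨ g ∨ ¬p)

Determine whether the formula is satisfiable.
No

No, the formula is not satisfiable.

No assignment of truth values to the variables can make all 25 clauses true simultaneously.

The formula is UNSAT (unsatisfiable).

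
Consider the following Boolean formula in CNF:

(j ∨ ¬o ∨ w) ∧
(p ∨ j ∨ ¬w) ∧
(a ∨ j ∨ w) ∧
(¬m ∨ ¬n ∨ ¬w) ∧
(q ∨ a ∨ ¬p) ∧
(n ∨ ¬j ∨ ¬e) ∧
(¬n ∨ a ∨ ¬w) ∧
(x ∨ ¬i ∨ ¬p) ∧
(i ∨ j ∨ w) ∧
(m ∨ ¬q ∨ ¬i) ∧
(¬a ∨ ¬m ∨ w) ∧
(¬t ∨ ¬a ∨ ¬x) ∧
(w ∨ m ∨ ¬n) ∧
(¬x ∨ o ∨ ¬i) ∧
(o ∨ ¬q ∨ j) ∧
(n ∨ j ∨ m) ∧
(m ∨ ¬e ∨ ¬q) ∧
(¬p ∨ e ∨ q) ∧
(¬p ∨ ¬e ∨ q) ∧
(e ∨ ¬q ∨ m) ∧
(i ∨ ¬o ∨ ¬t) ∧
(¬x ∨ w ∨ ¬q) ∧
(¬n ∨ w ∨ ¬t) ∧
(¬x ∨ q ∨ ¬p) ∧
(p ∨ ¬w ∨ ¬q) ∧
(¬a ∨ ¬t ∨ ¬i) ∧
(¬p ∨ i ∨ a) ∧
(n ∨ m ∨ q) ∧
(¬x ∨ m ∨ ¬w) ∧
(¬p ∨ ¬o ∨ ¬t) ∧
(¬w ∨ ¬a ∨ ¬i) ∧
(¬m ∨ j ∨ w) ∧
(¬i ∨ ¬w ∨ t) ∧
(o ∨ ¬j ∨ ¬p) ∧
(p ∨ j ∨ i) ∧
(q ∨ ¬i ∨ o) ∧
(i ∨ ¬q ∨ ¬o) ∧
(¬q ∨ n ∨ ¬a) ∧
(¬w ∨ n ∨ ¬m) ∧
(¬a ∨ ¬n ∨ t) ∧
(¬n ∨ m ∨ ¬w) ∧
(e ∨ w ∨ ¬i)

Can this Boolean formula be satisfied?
Yes

Yes, the formula is satisfiable.

One satisfying assignment is: e=False, o=False, i=False, w=False, m=True, n=False, t=False, x=False, a=False, q=False, j=True, p=False

Verification: With this assignment, all 42 clauses evaluate to true.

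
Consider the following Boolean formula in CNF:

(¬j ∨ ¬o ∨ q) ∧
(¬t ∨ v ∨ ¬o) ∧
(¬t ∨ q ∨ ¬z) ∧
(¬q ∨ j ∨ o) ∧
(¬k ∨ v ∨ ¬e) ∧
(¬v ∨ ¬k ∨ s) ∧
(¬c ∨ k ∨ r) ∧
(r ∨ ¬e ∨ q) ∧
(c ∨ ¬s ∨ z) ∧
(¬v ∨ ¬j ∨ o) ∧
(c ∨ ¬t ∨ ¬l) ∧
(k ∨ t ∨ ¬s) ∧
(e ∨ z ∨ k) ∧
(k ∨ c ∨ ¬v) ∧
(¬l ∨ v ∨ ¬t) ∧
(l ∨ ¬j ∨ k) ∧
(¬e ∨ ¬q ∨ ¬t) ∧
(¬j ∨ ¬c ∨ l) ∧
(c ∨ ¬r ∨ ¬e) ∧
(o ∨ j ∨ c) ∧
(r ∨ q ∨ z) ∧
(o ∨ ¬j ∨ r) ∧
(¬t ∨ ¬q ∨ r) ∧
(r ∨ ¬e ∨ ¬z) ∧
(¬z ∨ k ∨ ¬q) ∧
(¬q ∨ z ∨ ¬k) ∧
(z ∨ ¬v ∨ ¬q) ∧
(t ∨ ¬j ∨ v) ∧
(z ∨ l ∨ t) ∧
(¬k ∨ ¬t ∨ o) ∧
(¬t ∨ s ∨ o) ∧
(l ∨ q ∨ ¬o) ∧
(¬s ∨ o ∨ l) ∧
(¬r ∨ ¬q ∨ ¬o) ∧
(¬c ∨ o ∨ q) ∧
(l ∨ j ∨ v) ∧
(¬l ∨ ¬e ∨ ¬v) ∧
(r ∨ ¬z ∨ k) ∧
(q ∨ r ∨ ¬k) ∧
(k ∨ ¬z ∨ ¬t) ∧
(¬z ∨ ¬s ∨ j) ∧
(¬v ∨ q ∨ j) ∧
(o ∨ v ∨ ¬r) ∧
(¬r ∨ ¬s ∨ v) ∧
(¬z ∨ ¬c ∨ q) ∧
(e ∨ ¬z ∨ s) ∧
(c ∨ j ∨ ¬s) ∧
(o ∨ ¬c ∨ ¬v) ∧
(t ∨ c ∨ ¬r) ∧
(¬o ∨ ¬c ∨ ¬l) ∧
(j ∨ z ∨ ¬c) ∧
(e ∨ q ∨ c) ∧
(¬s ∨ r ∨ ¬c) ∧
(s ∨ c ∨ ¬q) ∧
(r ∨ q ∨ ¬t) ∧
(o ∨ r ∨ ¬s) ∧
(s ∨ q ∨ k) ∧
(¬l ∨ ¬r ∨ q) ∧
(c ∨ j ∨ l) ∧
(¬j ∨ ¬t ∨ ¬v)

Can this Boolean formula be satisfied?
Yes

Yes, the formula is satisfiable.

One satisfying assignment is: s=True, e=False, l=False, v=True, t=False, q=True, z=True, k=True, r=False, o=True, c=False, j=True

Verification: With this assignment, all 60 clauses evaluate to true.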